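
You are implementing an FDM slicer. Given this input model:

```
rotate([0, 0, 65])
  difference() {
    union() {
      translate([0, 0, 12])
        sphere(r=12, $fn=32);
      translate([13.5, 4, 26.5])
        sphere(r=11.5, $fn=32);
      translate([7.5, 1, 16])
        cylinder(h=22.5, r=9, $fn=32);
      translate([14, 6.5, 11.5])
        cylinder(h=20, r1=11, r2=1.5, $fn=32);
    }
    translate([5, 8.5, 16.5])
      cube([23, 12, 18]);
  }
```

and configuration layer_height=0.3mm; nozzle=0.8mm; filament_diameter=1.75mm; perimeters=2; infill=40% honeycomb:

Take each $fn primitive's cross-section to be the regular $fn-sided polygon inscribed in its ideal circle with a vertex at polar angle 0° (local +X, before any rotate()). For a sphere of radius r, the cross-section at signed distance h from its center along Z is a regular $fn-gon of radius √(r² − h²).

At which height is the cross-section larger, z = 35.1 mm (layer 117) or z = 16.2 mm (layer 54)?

Layer 117 (z = 35.1): the sphere is not intersected at this z (|z−center|=23.100 > r=12); the sphere at (13.5, 4): section is a regular 32-gon, circumradius = √(r²−h²) = √(11.5²−8.6²) = 7.635 (area = (32/2)·7.635²·sin(360°/32) = 181.95 mm²); the r=9 cylinder at (7.5, 1) gives a regular 32-gon of circumradius 9 (constant along its height) (area = (32/2)·9.000²·sin(360°/32) = 252.84 mm²); the cone at (14, 6.5) is not intersected at this z (z outside [11.5, 31.5]); Combining (union): the regions partially overlap — summed areas 434.79 mm² minus the doubly-counted overlap 106.80 mm² gives 327.99 mm² — area = 327.99 mm²; the cube at (5, 8.5) is not intersected at this z (z outside [16.5, 34.5]); After the difference (first − rest): none of the subtracted shapes is present at this height, so that combined region is unchanged — area = 327.99 mm²; (rotated 65° about Z; rotation is an isometry so areas/perimeters/island counts are preserved). So its area = 327.99 mm². Layer 54 (z = 16.2): the r=12 sphere slices to a regular 32-gon of circumradius 11.241 (√(r²−h²) with h=4.2 from center) (area = (32/2)·11.241²·sin(360°/32) = 394.43 mm²); the r=11.5 sphere at (13.5, 4) slices to a regular 32-gon of circumradius 5.115 (√(r²−h²) with h=10.3 from center) (area = (32/2)·5.115²·sin(360°/32) = 81.66 mm²); the cylinder at (7.5, 1): section is a regular 32-gon, circumradius r=9 (area = (32/2)·9.000²·sin(360°/32) = 252.84 mm²); the cone at (14, 6.5) contributes a regular 32-gon of circumradius 8.768 (interpolated between r1=11 and r2=1.5 at t=0.235) (area = (32/2)·8.768²·sin(360°/32) = 239.94 mm²); Combining (union): the regions partially overlap — summed areas 968.86 mm² minus the doubly-counted overlap 350.68 mm² gives 618.18 mm² — area = 618.18 mm²; the cube at (5, 8.5) is not intersected at this z (z outside [16.5, 34.5]); Taking the first minus the rest: none of the subtracted shapes is present at this height, so that combined region is unchanged — area = 618.18 mm²; (whole slice rotated 65° about Z — lengths, areas and connectivity unchanged). So its area = 618.18 mm². Layer 54 is larger (618.18 vs 327.99 mm²).

layer 54 (z = 16.2 mm)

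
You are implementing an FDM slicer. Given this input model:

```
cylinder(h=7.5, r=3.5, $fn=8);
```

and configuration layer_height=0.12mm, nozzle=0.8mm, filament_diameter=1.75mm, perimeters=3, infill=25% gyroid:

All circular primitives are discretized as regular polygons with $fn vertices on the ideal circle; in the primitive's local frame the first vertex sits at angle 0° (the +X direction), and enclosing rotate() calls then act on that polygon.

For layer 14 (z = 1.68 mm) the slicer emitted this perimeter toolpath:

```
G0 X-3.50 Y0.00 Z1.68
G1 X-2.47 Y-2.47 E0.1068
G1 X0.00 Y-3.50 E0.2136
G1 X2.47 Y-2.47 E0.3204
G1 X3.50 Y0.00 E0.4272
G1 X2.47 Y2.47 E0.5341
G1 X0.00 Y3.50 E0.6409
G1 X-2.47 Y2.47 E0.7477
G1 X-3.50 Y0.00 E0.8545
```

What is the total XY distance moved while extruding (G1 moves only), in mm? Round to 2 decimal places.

Sum the Euclidean lengths of each G1 segment: total = 21.41 mm.

21.41 mm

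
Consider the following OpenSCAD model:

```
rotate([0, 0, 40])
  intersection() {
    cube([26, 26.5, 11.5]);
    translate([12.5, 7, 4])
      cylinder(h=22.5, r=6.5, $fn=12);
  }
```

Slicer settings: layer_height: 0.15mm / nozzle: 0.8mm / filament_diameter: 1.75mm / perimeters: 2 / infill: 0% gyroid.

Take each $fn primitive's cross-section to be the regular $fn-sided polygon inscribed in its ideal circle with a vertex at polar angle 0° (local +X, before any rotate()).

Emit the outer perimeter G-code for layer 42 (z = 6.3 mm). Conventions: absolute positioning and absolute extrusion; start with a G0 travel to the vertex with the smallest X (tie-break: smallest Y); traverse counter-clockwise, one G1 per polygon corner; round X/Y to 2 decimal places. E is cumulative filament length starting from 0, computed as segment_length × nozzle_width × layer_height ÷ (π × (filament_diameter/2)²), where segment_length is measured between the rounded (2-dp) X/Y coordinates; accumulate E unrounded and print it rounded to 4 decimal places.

At z = 6.3 mm: the 26×26.5 cube contributes its full rectangle; the r=6.5 cylinder at (12.5, 7) contributes a regular 12-gon of circumradius 6.5; Taking the intersection: the r=6.5 cylinder at (12.5, 7) lies inside the 26×26.5 cube, so the common part is the r=6.5 cylinder at (12.5, 7) itself — 1 connected region; (rotated 40° about Z; rotation is an isometry so areas/perimeters/island counts are preserved). The outline is a single polygon with 12 vertices. Extrusion per mm of travel: 0.8 × 0.15 / (π × 0.875²) = 0.049890. Accumulating E over each segment gives final E = 2.0145.

G0 X-1.33 Y12.27 Z6.30
G1 X0.10 Y9.22 E0.1681
G1 X2.85 Y7.29 E0.3357
G1 X6.20 Y7.00 E0.5034
G1 X9.25 Y8.42 E0.6713
G1 X11.18 Y11.17 E0.8389
G1 X11.48 Y14.53 E1.0072
G1 X10.06 Y17.58 E1.1750
G1 X7.30 Y19.51 E1.3431
G1 X3.95 Y19.80 E1.5108
G1 X0.90 Y18.38 E1.6787
G1 X-1.03 Y15.62 E1.8467
G1 X-1.33 Y12.27 E2.0145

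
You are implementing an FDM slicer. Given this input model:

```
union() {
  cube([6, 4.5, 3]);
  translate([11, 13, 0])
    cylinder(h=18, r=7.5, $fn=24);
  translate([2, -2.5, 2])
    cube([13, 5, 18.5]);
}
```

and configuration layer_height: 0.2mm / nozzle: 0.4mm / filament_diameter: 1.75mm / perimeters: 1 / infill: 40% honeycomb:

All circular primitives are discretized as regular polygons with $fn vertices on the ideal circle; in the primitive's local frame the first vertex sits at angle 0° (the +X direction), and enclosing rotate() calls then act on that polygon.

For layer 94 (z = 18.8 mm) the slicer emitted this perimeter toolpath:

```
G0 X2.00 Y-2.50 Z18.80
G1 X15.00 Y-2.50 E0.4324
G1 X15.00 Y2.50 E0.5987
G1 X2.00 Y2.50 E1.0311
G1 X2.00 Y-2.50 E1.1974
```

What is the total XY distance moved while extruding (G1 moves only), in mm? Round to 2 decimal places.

Sum the Euclidean lengths of each G1 segment: total = 36.00 mm.

36.00 mm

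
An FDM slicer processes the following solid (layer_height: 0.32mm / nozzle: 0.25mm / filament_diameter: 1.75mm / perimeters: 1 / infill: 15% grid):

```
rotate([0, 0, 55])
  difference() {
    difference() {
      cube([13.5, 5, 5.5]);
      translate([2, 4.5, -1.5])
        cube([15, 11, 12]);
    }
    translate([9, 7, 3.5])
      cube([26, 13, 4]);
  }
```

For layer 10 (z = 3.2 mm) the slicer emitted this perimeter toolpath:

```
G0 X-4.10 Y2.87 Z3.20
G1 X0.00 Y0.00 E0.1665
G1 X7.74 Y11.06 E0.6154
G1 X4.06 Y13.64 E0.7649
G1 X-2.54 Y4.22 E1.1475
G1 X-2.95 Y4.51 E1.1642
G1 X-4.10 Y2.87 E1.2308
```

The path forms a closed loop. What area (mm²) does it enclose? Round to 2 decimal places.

Apply the shoelace formula to the sequence of (X, Y) vertices; enclosed area = 61.73 mm².

61.73 mm²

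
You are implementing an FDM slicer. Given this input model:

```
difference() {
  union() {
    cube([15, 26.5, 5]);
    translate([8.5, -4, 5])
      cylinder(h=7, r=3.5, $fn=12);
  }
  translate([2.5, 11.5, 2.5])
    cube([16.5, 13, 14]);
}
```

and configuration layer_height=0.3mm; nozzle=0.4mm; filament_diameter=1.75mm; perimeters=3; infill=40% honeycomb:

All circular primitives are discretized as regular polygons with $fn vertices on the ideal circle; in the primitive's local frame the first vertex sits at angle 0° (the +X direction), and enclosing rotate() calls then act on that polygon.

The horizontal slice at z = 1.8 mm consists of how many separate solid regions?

1

At z = 1.8 mm: the cube (footprint 15×26.5) is included at this height; the cylinder at (8.5, -4) is not intersected at this z (z outside [5, 12]); Combining (union): only the 15×26.5 cube is present, so the union is just that shape — 1 connected region; the cube at (2.5, 11.5) is not intersected at this z (z outside [2.5, 16.5]); Subtracting the remaining from the first: none of the subtracted shapes is present at this height, so that combined region is unchanged — 1 connected region. The result has 1 disconnected region.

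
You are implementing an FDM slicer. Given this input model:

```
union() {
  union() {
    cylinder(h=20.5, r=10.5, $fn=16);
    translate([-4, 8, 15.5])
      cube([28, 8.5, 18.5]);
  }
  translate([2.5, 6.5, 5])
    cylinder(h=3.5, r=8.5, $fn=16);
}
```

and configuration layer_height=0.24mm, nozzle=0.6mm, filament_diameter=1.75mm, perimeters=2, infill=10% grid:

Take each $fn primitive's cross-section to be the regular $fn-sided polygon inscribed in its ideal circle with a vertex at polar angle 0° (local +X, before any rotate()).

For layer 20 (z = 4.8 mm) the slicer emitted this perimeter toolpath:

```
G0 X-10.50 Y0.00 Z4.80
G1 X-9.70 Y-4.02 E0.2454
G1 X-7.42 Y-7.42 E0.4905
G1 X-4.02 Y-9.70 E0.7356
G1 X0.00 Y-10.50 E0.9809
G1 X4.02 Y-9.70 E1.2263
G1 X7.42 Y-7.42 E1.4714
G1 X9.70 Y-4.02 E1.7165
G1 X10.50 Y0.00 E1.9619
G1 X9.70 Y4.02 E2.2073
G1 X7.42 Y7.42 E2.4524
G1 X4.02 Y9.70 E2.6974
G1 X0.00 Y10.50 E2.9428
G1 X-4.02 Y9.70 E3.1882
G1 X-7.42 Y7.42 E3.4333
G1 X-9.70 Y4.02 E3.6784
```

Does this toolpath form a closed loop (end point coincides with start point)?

no

Start point (G0): (-10.50, 0.00). End point (last G1): the path does not return to the start — open.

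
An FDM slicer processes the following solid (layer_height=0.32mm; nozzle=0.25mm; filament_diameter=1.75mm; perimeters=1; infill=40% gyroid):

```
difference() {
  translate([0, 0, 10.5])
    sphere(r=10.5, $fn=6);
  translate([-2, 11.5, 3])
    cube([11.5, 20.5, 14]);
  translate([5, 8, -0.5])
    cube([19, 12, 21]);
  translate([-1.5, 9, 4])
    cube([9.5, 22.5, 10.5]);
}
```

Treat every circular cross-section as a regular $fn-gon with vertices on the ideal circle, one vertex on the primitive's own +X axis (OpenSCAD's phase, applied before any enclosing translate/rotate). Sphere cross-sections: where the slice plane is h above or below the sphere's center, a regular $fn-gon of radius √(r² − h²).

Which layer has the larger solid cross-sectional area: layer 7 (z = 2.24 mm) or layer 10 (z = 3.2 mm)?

Layer 7 (z = 2.24): the r=10.5 sphere contributes a regular 6-gon of circumradius √(10.5²−8.26²) = 6.482 (area = (6/2)·6.482²·sin(360°/6) = 109.18 mm²); the cube at (-2, 11.5) does not reach this height (z outside [3, 17]); the cube at (5, 8) (footprint 19×12) is included at this height (area 228.00 mm²); the cube at (-1.5, 9) is not intersected at this z (z outside [4, 14.5]); Taking the first minus the rest: starting from the r=10.5 sphere (109.18 mm²), the 19×12 cube at (5, 8) misses the remaining region (no effect) — area = 109.18 mm². So its area = 109.18 mm². Layer 10 (z = 3.2): the sphere: section is a regular 6-gon, circumradius = √(r²−h²) = √(10.5²−7.3²) = 7.547 (area = (6/2)·7.547²·sin(360°/6) = 147.99 mm²); the cube at (-2, 11.5) (footprint 11.5×20.5) is included at this height (area 235.75 mm²); the cube at (5, 8) is present — its section is the full 19×12 rectangle (area 228.00 mm²); the cube at (-1.5, 9) is absent (z outside [4, 14.5]); Subtracting the remaining from the first: starting from the r=10.5 sphere (147.99 mm²), the 11.5×20.5 cube at (-2, 11.5) misses the remaining region (no effect); the 19×12 cube at (5, 8) misses the remaining region (no effect) — area = 147.99 mm². So its area = 147.99 mm². Layer 10 is larger (147.99 vs 109.18 mm²).

layer 10 (z = 3.2 mm)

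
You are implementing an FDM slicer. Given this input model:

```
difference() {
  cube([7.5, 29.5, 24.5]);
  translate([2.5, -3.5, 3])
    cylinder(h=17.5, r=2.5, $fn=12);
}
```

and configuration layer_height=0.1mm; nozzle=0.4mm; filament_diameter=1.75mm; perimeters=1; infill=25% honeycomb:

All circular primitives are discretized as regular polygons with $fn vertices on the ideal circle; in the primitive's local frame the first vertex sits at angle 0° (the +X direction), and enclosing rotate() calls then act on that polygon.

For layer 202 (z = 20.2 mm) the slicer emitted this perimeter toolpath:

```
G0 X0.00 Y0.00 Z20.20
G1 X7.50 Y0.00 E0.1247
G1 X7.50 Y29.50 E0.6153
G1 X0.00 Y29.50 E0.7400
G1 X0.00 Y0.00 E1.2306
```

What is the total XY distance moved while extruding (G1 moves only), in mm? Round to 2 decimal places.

Sum the Euclidean lengths of each G1 segment: total = 74.00 mm.

74.00 mm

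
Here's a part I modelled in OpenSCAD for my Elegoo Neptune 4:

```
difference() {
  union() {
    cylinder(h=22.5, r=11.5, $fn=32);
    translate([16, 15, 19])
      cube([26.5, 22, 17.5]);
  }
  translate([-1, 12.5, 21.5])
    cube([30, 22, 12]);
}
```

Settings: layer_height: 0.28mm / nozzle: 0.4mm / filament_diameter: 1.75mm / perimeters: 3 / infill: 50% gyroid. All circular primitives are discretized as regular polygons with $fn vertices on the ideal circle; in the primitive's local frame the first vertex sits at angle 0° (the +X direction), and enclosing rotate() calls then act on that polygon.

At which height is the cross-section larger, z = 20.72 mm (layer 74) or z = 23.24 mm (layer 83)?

layer 74 (z = 20.72 mm)

Layer 74 (z = 20.72): the r=11.5 cylinder gives a regular 32-gon of circumradius 11.5 (constant along its height) (area = (32/2)·11.500²·sin(360°/32) = 412.81 mm²); the cube at (16, 15) is present — its section is the full 26.5×22 rectangle (area 583.00 mm²); Combining (union): the 2 present regions are separate (no shared area or edge), so areas and boundary lengths simply add and each stays a separate island — area = 995.81 mm²; the cube at (-1, 12.5) does not reach this height (z outside [21.5, 33.5]); After the difference (first − rest): none of the subtracted shapes is present at this height, so that combined region is unchanged — area = 995.81 mm². So its area = 995.81 mm². Layer 83 (z = 23.24): the cylinder does not reach this height (z outside [0, 22.5]); the cube at (16, 15) is present — its section is the full 26.5×22 rectangle (area 583.00 mm²); Combining (union): only the 26.5×22 cube at (16, 15) is present, so the union is just that shape — area = 583.00 mm²; the 30×22 cube at (-1, 12.5) contributes its full rectangle (area 660.00 mm²); Taking the first minus the rest: starting from that combined region (583.00 mm²), the 30×22 cube at (-1, 12.5) partially overlaps it — only the 253.50 mm² overlap (of its 660.00 mm²) is removed, clipping the outline — area = 329.50 mm². So its area = 329.50 mm². Layer 74 is larger (995.81 vs 329.50 mm²).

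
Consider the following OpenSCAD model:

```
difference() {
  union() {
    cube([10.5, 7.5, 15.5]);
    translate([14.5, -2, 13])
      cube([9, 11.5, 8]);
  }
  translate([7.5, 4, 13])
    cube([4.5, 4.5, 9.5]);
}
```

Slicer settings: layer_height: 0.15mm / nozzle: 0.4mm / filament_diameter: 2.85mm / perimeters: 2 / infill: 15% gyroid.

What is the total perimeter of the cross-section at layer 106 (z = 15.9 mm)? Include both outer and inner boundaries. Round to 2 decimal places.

At z = 15.9 mm: the cube is not intersected at this z (z outside [0, 15.5]); the 9×11.5 cube at (14.5, -2) contributes its full rectangle (perimeter 41.00 mm); Taking the union: only the 9×11.5 cube at (14.5, -2) is present, so the union is just that shape — boundary = 41.00 mm; the cube at (7.5, 4) (footprint 4.5×4.5) is included at this height (perimeter 18.00 mm); Taking the first minus the rest: starting from that combined region, the 4.5×4.5 cube at (7.5, 4) misses the remaining region (no effect) — boundary = 41.00 mm. Overall, the cross-section is a single solid region. Total boundary length (outer) = 41.00 mm.

41.00 mm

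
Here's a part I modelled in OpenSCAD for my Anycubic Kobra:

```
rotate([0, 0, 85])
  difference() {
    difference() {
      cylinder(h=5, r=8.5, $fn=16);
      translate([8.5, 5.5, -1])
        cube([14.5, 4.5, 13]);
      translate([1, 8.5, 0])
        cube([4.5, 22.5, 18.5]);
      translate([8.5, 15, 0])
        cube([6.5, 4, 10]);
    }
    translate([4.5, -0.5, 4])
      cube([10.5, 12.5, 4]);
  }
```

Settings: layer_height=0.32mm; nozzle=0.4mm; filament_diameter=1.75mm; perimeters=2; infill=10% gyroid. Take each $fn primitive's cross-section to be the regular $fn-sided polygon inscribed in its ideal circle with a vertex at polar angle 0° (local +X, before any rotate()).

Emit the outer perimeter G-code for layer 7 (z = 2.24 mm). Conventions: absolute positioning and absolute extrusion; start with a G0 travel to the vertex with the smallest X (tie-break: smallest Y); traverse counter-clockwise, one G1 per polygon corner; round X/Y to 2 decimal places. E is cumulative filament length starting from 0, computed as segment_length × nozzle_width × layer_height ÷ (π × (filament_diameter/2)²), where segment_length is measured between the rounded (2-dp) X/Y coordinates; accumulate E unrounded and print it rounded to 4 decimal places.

G0 X-8.47 Y0.74 Z2.24
G1 X-8.11 Y-2.56 E0.1767
G1 X-6.51 Y-5.46 E0.3529
G1 X-3.92 Y-7.54 E0.5297
G1 X-0.74 Y-8.47 E0.7060
G1 X2.56 Y-8.11 E0.8827
G1 X5.46 Y-6.51 E1.0589
G1 X7.54 Y-3.92 E1.2357
G1 X8.47 Y-0.74 E1.4120
G1 X8.11 Y2.56 E1.5887
G1 X6.51 Y5.46 E1.7649
G1 X3.92 Y7.54 E1.9417
G1 X0.74 Y8.47 E2.1180
G1 X-2.56 Y8.11 E2.2947
G1 X-5.46 Y6.51 E2.4709
G1 X-7.54 Y3.92 E2.6477
G1 X-8.47 Y0.74 E2.8240

At z = 2.24 mm: the cylinder: section is a regular 16-gon, circumradius r=8.5; the 14.5×4.5 cube at (8.5, 5.5) contributes its full rectangle; the cube at (1, 8.5) is present — its section is the full 4.5×22.5 rectangle; the 6.5×4 cube at (8.5, 15) contributes its full rectangle; After the difference (first − rest): starting from the r=8.5 cylinder, the 14.5×4.5 cube at (8.5, 5.5) misses the remaining region (no effect); the 4.5×22.5 cube at (1, 8.5) misses the remaining region (no effect); the 6.5×4 cube at (8.5, 15) misses the remaining region (no effect) — 1 connected region; the cube at (4.5, -0.5) does not reach this height (z outside [4, 8]); After the difference (first − rest): none of the subtracted shapes is present at this height, so that combined region is unchanged — 1 connected region; (whole slice rotated 85° about Z — lengths, areas and connectivity unchanged). The outline is a single polygon with 16 vertices. Extrusion per mm of travel: 0.4 × 0.32 / (π × 0.875²) = 0.053216. Accumulating E over each segment gives final E = 2.8240.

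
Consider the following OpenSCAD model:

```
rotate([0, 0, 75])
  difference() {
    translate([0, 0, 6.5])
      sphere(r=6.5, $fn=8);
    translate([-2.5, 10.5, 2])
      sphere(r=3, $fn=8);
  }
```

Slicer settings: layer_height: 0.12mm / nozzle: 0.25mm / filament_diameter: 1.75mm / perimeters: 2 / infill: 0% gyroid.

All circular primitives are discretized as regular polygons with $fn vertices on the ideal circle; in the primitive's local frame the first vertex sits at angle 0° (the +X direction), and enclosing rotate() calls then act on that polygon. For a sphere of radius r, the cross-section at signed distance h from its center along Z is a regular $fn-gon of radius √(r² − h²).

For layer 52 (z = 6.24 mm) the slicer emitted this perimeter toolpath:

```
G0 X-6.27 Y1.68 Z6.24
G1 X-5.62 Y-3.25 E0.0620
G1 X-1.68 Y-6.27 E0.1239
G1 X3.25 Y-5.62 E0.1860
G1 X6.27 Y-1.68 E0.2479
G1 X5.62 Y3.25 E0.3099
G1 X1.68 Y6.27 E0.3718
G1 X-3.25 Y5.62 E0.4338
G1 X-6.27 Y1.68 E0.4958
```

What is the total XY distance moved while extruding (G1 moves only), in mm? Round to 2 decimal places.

Sum the Euclidean lengths of each G1 segment: total = 39.75 mm.

39.75 mm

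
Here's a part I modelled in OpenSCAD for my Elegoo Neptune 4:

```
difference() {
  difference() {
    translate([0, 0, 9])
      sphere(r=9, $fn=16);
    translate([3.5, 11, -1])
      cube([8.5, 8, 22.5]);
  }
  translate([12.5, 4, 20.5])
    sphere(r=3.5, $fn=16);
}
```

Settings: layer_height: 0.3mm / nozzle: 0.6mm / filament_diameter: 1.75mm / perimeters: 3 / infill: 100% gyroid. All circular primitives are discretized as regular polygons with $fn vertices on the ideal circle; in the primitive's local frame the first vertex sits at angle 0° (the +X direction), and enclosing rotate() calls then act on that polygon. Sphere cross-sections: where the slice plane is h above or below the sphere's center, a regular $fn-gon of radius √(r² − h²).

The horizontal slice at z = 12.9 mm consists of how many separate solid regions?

1

At z = 12.9 mm: the r=9 sphere slices to a regular 16-gon of circumradius 8.111 (√(r²−h²) with h=3.9 from center); the cube at (3.5, 11) is present — its section is the full 8.5×8 rectangle; After the difference (first − rest): starting from the r=9 sphere, the 8.5×8 cube at (3.5, 11) misses the remaining region (no effect) — 1 connected region; the sphere at (12.5, 4) is absent (|z−center|=7.600 > r=3.5); After the difference (first − rest): none of the subtracted shapes is present at this height, so the result so far is unchanged — 1 connected region. The result has 1 disconnected region.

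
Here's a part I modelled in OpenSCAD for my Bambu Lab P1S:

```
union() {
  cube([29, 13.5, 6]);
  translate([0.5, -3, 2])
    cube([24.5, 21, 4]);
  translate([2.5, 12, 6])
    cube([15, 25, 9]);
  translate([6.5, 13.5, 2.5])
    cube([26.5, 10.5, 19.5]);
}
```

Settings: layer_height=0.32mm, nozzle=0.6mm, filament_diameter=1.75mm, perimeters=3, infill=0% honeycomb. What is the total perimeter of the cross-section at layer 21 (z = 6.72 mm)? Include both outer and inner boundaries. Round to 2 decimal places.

111.00 mm

At z = 6.72 mm: the cube is not intersected at this z (z outside [0, 6]); the cube at (0.5, -3) is not intersected at this z (z outside [2, 6]); the 15×25 cube at (2.5, 12) contributes its full rectangle (perimeter 80.00 mm); the cube at (6.5, 13.5) (footprint 26.5×10.5) is included at this height (perimeter 74.00 mm); Taking the union: the regions partially overlap (shared area 115.50 mm²), so the edge portions inside another operand are dropped and the merged outline is re-measured after clipping — boundary = 111.00 mm. Overall, the cross-section is a single solid region. Total boundary length (outer) = 111.00 mm.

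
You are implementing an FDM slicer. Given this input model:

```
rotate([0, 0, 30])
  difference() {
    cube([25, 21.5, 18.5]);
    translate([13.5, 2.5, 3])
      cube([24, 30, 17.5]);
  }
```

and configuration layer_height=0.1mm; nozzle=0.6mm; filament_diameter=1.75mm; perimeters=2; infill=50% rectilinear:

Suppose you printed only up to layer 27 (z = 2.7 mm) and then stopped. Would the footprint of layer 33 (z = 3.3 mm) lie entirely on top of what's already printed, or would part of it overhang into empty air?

entirely on top

Compare the two slices. At z = 2.7: the cube is present — its section is the full 25×21.5 rectangle (area 537.50 mm²); the cube at (13.5, 2.5) is absent (z outside [3, 20.5]); After the difference (first − rest): none of the subtracted shapes is present at this height, so the 25×21.5 cube is unchanged — area = 537.50 mm²; (rotated 30° about Z; rotation is an isometry so areas/perimeters/island counts are preserved). At z = 3.3: the cube is present — its section is the full 25×21.5 rectangle (area 537.50 mm²); the 24×30 cube at (13.5, 2.5) contributes its full rectangle (area 720.00 mm²); After the difference (first − rest): starting from the 25×21.5 cube (537.50 mm²), the 24×30 cube at (13.5, 2.5) partially overlaps it — only the 218.50 mm² overlap (of its 720.00 mm²) is removed, clipping the outline — area = 319.00 mm²; (whole slice rotated 30° about Z — lengths, areas and connectivity unchanged). Checking containment: the cross-section at z = 3.3 is a subset of the cross-section at z = 2.7.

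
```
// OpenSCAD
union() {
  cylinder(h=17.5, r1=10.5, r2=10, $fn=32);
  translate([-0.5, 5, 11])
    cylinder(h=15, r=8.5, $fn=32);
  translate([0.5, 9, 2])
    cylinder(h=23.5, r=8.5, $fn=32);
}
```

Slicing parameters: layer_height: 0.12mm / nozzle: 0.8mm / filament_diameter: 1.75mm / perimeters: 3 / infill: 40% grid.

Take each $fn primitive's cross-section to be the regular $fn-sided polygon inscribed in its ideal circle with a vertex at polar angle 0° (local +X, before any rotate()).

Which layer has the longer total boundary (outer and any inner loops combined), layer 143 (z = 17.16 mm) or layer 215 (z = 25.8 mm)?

Layer 143 (z = 17.16): the cone contributes a regular 32-gon of circumradius 10.010 (interpolated between r1=10.5 and r2=10 at t=0.981) (perimeter = 2·32·10.010·sin(180°/32) = 62.79 mm); the r=8.5 cylinder at (-0.5, 5) gives a regular 32-gon of circumradius 8.5 (constant along its height) (perimeter = 2·32·8.500·sin(180°/32) = 53.32 mm); the r=8.5 cylinder at (0.5, 9) contributes a regular 32-gon of circumradius 8.5 (perimeter = 2·32·8.500·sin(180°/32) = 53.32 mm); Taking the union: the regions partially overlap (shared area 329.75 mm²), so the edge portions inside another operand are dropped and the merged outline is re-measured after clipping — boundary = 76.84 mm. So its perimeter = 76.84 mm. Layer 215 (z = 25.8): the cone is not intersected at this z (z outside [0, 17.5]); the r=8.5 cylinder at (-0.5, 5) gives a regular 32-gon of circumradius 8.5 (constant along its height) (perimeter = 2·32·8.500·sin(180°/32) = 53.32 mm); the cylinder at (0.5, 9) does not reach this height (z outside [2, 25.5]); Combining (union): only the r=8.5 cylinder at (-0.5, 5) is present, so the union is just that shape — boundary = 53.32 mm. So its perimeter = 53.32 mm. Layer 143 is larger (76.84 vs 53.32 mm).

layer 143 (z = 17.16 mm)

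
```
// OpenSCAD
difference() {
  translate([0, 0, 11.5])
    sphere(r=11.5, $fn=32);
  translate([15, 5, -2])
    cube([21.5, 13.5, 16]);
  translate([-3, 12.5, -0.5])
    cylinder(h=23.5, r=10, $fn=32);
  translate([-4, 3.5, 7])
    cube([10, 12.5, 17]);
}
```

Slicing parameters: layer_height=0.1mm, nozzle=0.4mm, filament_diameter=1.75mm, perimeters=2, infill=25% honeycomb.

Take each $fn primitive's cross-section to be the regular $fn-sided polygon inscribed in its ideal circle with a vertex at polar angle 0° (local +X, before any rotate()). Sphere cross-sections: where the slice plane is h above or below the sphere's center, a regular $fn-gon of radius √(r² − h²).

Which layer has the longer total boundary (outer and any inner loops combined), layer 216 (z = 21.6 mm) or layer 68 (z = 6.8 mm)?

layer 68 (z = 6.8 mm)

Layer 216 (z = 21.6): the r=11.5 sphere slices to a regular 32-gon of circumradius 5.499 (√(r²−h²) with h=10.1 from center) (perimeter = 2·32·5.499·sin(180°/32) = 34.50 mm); the cube at (15, 5) is not intersected at this z (z outside [-2, 14]); the cylinder at (-3, 12.5): section is a regular 32-gon, circumradius r=10 (perimeter = 2·32·10.000·sin(180°/32) = 62.73 mm); the cube at (-4, 3.5) is present — its section is the full 10×12.5 rectangle (perimeter 45.00 mm); After the difference (first − rest): starting from the r=11.5 sphere, the r=10 cylinder at (-3, 12.5) partially overlaps it — only the 14.28 mm² overlap (of its 312.14 mm²) is removed, clipping the outline; the 10×12.5 cube at (-4, 3.5) partially overlaps it — only the 1.55 mm² overlap (of its 125.00 mm²) is removed, clipping the outline — boundary = 33.01 mm. So its perimeter = 33.01 mm. Layer 68 (z = 6.8): the r=11.5 sphere contributes a regular 32-gon of circumradius √(11.5²−4.7²) = 10.496 (perimeter = 2·32·10.496·sin(180°/32) = 65.84 mm); the 21.5×13.5 cube at (15, 5) contributes its full rectangle (perimeter 70.00 mm); the r=10 cylinder at (-3, 12.5) contributes a regular 32-gon of circumradius 10 (perimeter = 2·32·10.000·sin(180°/32) = 62.73 mm); the cube at (-4, 3.5) is absent (z outside [7, 24]); After the difference (first − rest): starting from the r=11.5 sphere, the 21.5×13.5 cube at (15, 5) misses the remaining region (no effect); the r=10 cylinder at (-3, 12.5) partially overlaps it — only the 83.68 mm² overlap (of its 312.14 mm²) is removed, clipping the outline — boundary = 66.17 mm. So its perimeter = 66.17 mm. Layer 68 is larger (66.17 vs 33.01 mm).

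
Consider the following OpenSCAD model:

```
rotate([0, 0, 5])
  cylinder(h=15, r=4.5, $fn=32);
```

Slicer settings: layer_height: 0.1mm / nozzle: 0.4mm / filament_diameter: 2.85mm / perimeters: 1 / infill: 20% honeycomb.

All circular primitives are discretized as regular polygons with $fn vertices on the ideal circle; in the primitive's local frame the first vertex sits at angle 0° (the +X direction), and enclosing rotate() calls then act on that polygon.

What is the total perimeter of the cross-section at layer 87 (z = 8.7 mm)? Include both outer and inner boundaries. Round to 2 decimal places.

28.23 mm

At z = 8.7 mm: the cylinder: section is a regular 32-gon, circumradius r=4.5 (perimeter = 2·32·4.500·sin(180°/32) = 28.23 mm); (rotated 5° about Z; rotation is an isometry so areas/perimeters/island counts are preserved). Overall, the cross-section is a single solid region. Total boundary length (outer) = 28.23 mm.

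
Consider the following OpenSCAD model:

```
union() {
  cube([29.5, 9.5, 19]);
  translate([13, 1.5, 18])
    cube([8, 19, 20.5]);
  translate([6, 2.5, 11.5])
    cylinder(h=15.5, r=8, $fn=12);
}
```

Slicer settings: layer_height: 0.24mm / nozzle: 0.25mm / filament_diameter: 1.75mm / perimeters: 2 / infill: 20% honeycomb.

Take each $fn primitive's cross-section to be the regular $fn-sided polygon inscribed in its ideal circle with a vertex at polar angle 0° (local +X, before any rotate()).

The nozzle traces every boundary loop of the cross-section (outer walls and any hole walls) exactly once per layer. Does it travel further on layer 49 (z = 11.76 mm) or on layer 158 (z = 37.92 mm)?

layer 49 (z = 11.76 mm)

Layer 49 (z = 11.76): the cube (footprint 29.5×9.5) is included at this height (perimeter 78.00 mm); the cube at (13, 1.5) is absent (z outside [18, 38.5]); the r=8 cylinder at (6, 2.5) gives a regular 12-gon of circumradius 8 (constant along its height) (perimeter = 2·12·8.000·sin(180°/12) = 49.69 mm); Taking the union: the regions partially overlap (shared area 120.14 mm²), so the edge portions inside another operand are dropped and the merged outline is re-measured after clipping — boundary = 85.22 mm. So its perimeter = 85.22 mm. Layer 158 (z = 37.92): the cube is not intersected at this z (z outside [0, 19]); the 8×19 cube at (13, 1.5) contributes its full rectangle (perimeter 54.00 mm); the cylinder at (6, 2.5) is absent (z outside [11.5, 27]); Taking the union: only the 8×19 cube at (13, 1.5) is present, so the union is just that shape — boundary = 54.00 mm. So its perimeter = 54.00 mm. Layer 49 is larger (85.22 vs 54.00 mm).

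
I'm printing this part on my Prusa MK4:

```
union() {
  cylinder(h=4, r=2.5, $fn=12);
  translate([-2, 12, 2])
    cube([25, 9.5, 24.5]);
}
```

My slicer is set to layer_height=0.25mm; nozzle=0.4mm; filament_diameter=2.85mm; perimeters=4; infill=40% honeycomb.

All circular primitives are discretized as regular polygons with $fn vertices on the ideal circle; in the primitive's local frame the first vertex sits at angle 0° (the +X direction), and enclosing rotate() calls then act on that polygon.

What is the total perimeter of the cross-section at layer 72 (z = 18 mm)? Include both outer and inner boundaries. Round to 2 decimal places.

69.00 mm

At z = 18 mm: the cylinder does not reach this height (z outside [0, 4]); the cube at (-2, 12) is present — its section is the full 25×9.5 rectangle (perimeter 69.00 mm); Taking the union: only the 25×9.5 cube at (-2, 12) is present, so the union is just that shape — boundary = 69.00 mm. Overall, the cross-section is a single solid region. Total boundary length (outer) = 69.00 mm.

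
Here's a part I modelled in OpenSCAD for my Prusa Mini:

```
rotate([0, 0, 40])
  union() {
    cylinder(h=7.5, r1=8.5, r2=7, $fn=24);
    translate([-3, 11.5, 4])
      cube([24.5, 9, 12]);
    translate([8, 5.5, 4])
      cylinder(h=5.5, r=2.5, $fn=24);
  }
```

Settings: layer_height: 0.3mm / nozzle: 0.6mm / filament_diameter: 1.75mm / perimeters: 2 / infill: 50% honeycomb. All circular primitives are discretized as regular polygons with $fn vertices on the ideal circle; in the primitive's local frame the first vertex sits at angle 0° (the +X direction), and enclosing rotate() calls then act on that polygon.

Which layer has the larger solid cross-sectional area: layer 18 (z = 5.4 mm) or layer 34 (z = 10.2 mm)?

layer 18 (z = 5.4 mm)

Layer 18 (z = 5.4): the cone contributes a regular 24-gon of circumradius 7.420 (interpolated between r1=8.5 and r2=7 at t=0.720) (area = (24/2)·7.420²·sin(360°/24) = 171.00 mm²); the 24.5×9 cube at (-3, 11.5) contributes its full rectangle (area 220.50 mm²); the cylinder at (8, 5.5): section is a regular 24-gon, circumradius r=2.5 (area = (24/2)·2.500²·sin(360°/24) = 19.41 mm²); Combining (union): the regions partially overlap — summed areas 410.91 mm² minus the doubly-counted overlap 0.15 mm² gives 410.75 mm² — area = 410.75 mm²; (whole slice rotated 40° about Z — lengths, areas and connectivity unchanged). So its area = 410.75 mm². Layer 34 (z = 10.2): the cone does not reach this height (z outside [0, 7.5]); the 24.5×9 cube at (-3, 11.5) contributes its full rectangle (area 220.50 mm²); the cylinder at (8, 5.5) is not intersected at this z (z outside [4, 9.5]); Taking the union: only the 24.5×9 cube at (-3, 11.5) is present, so the union is just that shape — area = 220.50 mm²; (rotated 40° about Z; rotation is an isometry so areas/perimeters/island counts are preserved). So its area = 220.50 mm². Layer 18 is larger (410.75 vs 220.50 mm²).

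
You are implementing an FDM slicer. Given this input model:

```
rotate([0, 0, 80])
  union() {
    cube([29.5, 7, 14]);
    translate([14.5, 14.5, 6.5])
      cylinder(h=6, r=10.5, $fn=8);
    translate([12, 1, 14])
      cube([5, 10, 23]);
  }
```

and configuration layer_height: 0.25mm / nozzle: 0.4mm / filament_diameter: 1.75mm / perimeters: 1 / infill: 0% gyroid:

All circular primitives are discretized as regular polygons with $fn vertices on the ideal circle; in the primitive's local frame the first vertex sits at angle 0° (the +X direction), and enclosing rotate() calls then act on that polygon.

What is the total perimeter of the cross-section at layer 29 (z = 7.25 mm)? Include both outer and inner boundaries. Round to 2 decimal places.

At z = 7.25 mm: the 29.5×7 cube contributes its full rectangle (perimeter 73.00 mm); the r=10.5 cylinder at (14.5, 14.5) contributes a regular 8-gon of circumradius 10.5 (perimeter = 2·8·10.500·sin(180°/8) = 64.29 mm); the cube at (12, 1) is absent (z outside [14, 37]); Taking the union: the regions partially overlap (shared area 21.73 mm²), so the edge portions inside another operand are dropped and the merged outline is re-measured after clipping — boundary = 107.13 mm; (whole slice rotated 80° about Z — lengths, areas and connectivity unchanged). Overall, the cross-section is a single solid region. Total boundary length (outer) = 107.13 mm.

107.13 mm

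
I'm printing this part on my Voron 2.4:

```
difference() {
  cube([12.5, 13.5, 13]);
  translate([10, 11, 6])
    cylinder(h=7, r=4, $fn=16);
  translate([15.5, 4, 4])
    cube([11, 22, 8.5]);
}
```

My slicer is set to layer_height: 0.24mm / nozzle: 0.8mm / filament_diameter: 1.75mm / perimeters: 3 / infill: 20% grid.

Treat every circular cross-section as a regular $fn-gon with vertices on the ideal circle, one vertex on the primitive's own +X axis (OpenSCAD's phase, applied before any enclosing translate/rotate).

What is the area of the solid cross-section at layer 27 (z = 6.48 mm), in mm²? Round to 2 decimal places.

At z = 6.48 mm: the cube is present — its section is the full 12.5×13.5 rectangle (area 168.75 mm²); the r=4 cylinder at (10, 11) gives a regular 16-gon of circumradius 4 (constant along its height) (area = (16/2)·4.000²·sin(360°/16) = 48.98 mm²); the cube at (15.5, 4) (footprint 11×22) is included at this height (area 242.00 mm²); Taking the first minus the rest: starting from the 12.5×13.5 cube (168.75 mm²), the r=4 cylinder at (10, 11) partially overlaps it — only the 36.81 mm² overlap (of its 48.98 mm²) is removed, clipping the outline; the 11×22 cube at (15.5, 4) misses the remaining region (no effect) — area = 131.94 mm². Overall, the cross-section is a single solid region. Net area = 131.94 mm².

131.94 mm²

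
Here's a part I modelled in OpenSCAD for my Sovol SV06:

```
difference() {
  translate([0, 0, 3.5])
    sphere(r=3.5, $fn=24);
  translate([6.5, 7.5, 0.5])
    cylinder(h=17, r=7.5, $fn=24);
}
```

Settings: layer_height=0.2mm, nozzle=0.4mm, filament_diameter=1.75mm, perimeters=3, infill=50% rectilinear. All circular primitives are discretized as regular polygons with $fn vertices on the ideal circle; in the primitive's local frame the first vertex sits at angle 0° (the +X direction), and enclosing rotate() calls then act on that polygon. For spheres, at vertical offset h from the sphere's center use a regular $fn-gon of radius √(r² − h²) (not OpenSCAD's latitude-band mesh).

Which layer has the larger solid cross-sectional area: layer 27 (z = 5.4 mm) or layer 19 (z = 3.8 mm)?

layer 19 (z = 3.8 mm)

Layer 27 (z = 5.4): the r=3.5 sphere contributes a regular 24-gon of circumradius √(3.5²−1.9²) = 2.939 (area = (24/2)·2.939²·sin(360°/24) = 26.83 mm²); the r=7.5 cylinder at (6.5, 7.5) contributes a regular 24-gon of circumradius 7.5 (area = (24/2)·7.500²·sin(360°/24) = 174.70 mm²); Taking the first minus the rest: starting from the r=3.5 sphere (26.83 mm²), the r=7.5 cylinder at (6.5, 7.5) partially overlaps it — only the 0.83 mm² overlap (of its 174.70 mm²) is removed, clipping the outline — area = 26.00 mm². So its area = 26.00 mm². Layer 19 (z = 3.8): the sphere: section is a regular 24-gon, circumradius = √(r²−h²) = √(3.5²−0.3²) = 3.487 (area = (24/2)·3.487²·sin(360°/24) = 37.77 mm²); the r=7.5 cylinder at (6.5, 7.5) contributes a regular 24-gon of circumradius 7.5 (area = (24/2)·7.500²·sin(360°/24) = 174.70 mm²); Taking the first minus the rest: starting from the r=3.5 sphere (37.77 mm²), the r=7.5 cylinder at (6.5, 7.5) partially overlaps it — only the 2.83 mm² overlap (of its 174.70 mm²) is removed, clipping the outline — area = 34.94 mm². So its area = 34.94 mm². Layer 19 is larger (34.94 vs 26.00 mm²).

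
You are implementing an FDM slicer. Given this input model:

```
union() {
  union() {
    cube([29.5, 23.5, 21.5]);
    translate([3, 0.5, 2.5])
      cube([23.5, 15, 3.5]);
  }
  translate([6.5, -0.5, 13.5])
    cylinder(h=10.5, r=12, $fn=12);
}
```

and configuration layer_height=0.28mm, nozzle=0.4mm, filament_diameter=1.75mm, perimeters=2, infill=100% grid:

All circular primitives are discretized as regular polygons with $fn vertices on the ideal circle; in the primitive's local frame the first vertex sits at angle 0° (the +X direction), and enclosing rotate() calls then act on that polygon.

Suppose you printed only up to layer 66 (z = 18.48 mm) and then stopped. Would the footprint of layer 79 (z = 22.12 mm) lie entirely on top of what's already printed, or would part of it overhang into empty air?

entirely on top

Compare the two slices. At z = 18.48: the cube (footprint 29.5×23.5) is included at this height (area 693.25 mm²); the cube at (3, 0.5) is absent (z outside [2.5, 6]); Taking the union: only the 29.5×23.5 cube is present, so the union is just that shape — area = 693.25 mm²; the r=12 cylinder at (6.5, -0.5) contributes a regular 12-gon of circumradius 12 (area = (12/2)·12.000²·sin(360°/12) = 432.00 mm²); Combining (union): the regions partially overlap — summed areas 1125.25 mm² minus the doubly-counted overlap 171.03 mm² gives 954.22 mm² — area = 954.22 mm². At z = 22.12: the cube is absent (z outside [0, 21.5]); the cube at (3, 0.5) does not reach this height (z outside [2.5, 6]); Merging all regions: nothing is present at this height; the r=12 cylinder at (6.5, -0.5) gives a regular 12-gon of circumradius 12 (constant along its height) (area = (12/2)·12.000²·sin(360°/12) = 432.00 mm²); Combining (union): only the r=12 cylinder at (6.5, -0.5) is present, so the union is just that shape — area = 432.00 mm². Checking containment: the cross-section at z = 22.12 is a subset of the cross-section at z = 18.48.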